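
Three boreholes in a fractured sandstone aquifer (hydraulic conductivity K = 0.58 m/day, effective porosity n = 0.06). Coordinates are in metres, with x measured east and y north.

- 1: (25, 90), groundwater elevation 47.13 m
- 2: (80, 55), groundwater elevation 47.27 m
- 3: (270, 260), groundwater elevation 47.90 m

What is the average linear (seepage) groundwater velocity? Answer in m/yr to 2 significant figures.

Taking 1 as reference: 2−1 = (55, -35, +0.14); 3−1 = (245, 170, +0.77).
Solve a·Δx + b·Δy = Δh: det = 55·170 − 245·(-35) = 17925.
∂h/∂x = [(+0.14)·170 − (+0.77)·(-35)] / 17925 = +0.002831
∂h/∂y = [55·(+0.77) − 245·(+0.14)] / 17925 = +0.0004491
|∇h| = √(0.002831² + 0.0004491²) = 0.002866
Seepage velocity v = K·i/n = 0.58 × 0.002866 / 0.06 = 0.0277 m/day = 10.12 m/yr.

10 m/yr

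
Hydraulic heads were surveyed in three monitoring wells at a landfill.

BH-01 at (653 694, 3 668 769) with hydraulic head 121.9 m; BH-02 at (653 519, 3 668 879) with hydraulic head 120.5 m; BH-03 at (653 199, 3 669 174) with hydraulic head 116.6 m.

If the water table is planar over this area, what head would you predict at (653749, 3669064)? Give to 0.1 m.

Differences from BH-01: to BH-02 (Δx, Δy, Δh) = (-175, 110, -1.4); to BH-03 = (-495, 405, -5.3).
Determinant of the coordinate differences = (-175)·405 − (-495)·110 = -16425.
∂h/∂x = [(-1.4)·405 − (-5.3)·110] / -16425 = -0.0009741
∂h/∂y = [(-175)·(-5.3) − (-495)·(-1.4)] / -16425 = -0.01428
h(653749, 3669064) = 121.9 + (-0.0009741)·(55) + (-0.01428)·(295) = 121.9 -0.054 -4.212 = 117.635 m.

117.6 m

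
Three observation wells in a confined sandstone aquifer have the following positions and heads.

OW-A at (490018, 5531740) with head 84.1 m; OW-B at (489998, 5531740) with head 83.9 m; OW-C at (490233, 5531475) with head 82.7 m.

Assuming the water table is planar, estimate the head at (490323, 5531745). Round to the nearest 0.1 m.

With h = a·x + b·y + c and OW-A as origin, the differences give:
  (-20)·a + 0·b = -0.2
  215·a + (-265)·b = -1.4
Eliminate b (×(-265) and ×0, subtract): 5300·a = 53.00 → a = ∂h/∂x = +0.010000
Back-substitute: b = ∂h/∂y = +0.01340.
h(490323, 5531745) = 84.1 + (+0.010000)·(305) + (+0.01340)·(5) = 84.1 +3.050 +0.067 = 87.217 m.

87.2 m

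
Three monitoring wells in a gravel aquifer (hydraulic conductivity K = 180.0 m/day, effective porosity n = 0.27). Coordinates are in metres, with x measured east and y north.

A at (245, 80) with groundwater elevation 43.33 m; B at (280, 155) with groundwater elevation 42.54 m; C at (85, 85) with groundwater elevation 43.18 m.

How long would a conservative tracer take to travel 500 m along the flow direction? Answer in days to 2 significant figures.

69 days

Differences from A: to B (Δx, Δy, Δh) = (35, 75, -0.79); to C = (-160, 5, -0.15).
Solve a·Δx + b·Δy = Δh: det = 35·5 − (-160)·75 = 12175.
∂h/∂x = [(-0.79)·5 − (-0.15)·75] / 12175 = +0.0005996
∂h/∂y = [35·(-0.15) − (-160)·(-0.79)] / 12175 = -0.01081
|∇h| = √(0.0005996² + -0.01081²) = 0.01083
Seepage velocity v = K·i/n = 180.0 × 0.01083 / 0.27 = 7.22 m/day.
t = 500 / 7.22 = 69.25 days.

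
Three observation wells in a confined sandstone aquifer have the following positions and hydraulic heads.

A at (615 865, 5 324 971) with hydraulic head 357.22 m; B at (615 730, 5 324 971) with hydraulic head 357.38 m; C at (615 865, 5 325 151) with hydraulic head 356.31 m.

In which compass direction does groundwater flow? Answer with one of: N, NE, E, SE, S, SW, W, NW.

N

∂h/∂x = (357.38 − 357.22) / (615730 − 615865) = -0.001185
∂h/∂y = (356.31 − 357.22) / (5325151 − 5324971) = -0.005056
Flow = −∇h = (+0.001185 east, +0.005056 north), which points north.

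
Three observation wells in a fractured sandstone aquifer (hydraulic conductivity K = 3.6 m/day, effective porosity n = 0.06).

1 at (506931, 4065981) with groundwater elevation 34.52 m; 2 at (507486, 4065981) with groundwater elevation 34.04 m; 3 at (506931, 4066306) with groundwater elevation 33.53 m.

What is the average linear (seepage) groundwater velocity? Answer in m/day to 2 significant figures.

0.19 m/day

∂h/∂x = (34.04 − 34.52) / (507486 − 506931) = -0.0008649
∂h/∂y = (33.53 − 34.52) / (4066306 − 4065981) = -0.003046
|∇h| = √(-0.0008649² + -0.003046²) = 0.003166
Seepage velocity v = K·i/n = 3.6 × 0.003166 / 0.06 = 0.19 m/day.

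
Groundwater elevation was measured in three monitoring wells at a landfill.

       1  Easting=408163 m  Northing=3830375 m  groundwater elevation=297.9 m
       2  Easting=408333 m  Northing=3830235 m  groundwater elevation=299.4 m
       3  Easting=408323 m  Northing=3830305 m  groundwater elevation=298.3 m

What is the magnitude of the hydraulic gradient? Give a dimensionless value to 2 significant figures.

Taking 1 as reference: 2−1 = (170, -140, +1.5); 3−1 = (160, -70, +0.4).
Solve a·Δx + b·Δy = Δh: det = 170·(-70) − 160·(-140) = 10500.
∂h/∂x = [(+1.5)·(-70) − (+0.4)·(-140)] / 10500 = -0.004667
∂h/∂y = [170·(+0.4) − 160·(+1.5)] / 10500 = -0.01638
|∇h| = √(-0.004667² + -0.01638²) = 0.01703

0.017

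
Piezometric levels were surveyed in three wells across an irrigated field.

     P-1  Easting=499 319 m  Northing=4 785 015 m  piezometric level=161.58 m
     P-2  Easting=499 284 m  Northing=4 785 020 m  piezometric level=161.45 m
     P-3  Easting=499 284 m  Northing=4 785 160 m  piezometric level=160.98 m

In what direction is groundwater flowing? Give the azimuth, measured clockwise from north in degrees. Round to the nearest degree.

With h = a·x + b·y + c and P-1 as origin, the differences give:
  (-35)·a + 5·b = -0.13
  (-35)·a + 145·b = -0.60
Eliminate b (×145 and ×5, subtract): -4900·a = -15.850 → a = ∂h/∂x = +0.003235
Back-substitute: b = ∂h/∂y = -0.003357.
Flow direction (−∇h) has components (-0.003235 E, +0.003357 N).
Azimuth = atan2(E, N) = atan2(-0.003235, +0.003357) = 316.1° ≈ 316°.

316°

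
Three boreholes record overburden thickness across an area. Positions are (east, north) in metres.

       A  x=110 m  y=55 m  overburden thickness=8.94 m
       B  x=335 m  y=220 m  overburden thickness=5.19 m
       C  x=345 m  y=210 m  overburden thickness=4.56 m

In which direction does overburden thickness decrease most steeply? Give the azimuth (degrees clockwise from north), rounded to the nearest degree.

Differences from A: to B (Δx, Δy, Δh) = (225, 165, -3.75); to C = (235, 155, -4.38).
Solve a·Δx + b·Δy = Δd: det = 225·155 − 235·165 = -3900.
∂d/∂x = [(-3.75)·155 − (-4.38)·165] / -3900 = -0.03627
∂d/∂y = [225·(-4.38) − 235·(-3.75)] / -3900 = +0.02673
Steepest decrease is along −∇f: components (+0.03627 E, -0.02673 N).
Azimuth = atan2(+0.03627, -0.02673) = 126.4° ≈ 126°.

126°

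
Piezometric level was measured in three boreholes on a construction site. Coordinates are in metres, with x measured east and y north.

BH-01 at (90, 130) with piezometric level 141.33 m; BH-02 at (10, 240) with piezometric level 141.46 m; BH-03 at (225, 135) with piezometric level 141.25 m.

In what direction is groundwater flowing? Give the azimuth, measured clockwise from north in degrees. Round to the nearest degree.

140°

With h = a·x + b·y + c and BH-01 as origin, the differences give:
  (-80)·a + 110·b = +0.13
  135·a + 5·b = -0.08
Eliminate b (×5 and ×110, subtract): -15250·a = 9.450 → a = ∂h/∂x = -0.0006197
Back-substitute: b = ∂h/∂y = +0.0007311.
Flow direction (−∇h) has components (+0.0006197 E, -0.0007311 N).
Azimuth = atan2(E, N) = atan2(+0.0006197, -0.0007311) = 139.7° ≈ 140°.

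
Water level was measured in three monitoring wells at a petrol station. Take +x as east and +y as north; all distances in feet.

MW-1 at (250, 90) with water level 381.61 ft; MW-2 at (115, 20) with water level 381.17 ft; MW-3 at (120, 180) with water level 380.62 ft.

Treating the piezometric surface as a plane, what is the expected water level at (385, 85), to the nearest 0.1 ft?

382.3 ft

Taking MW-1 as reference: MW-2−MW-1 = (-135, -70, -0.44); MW-3−MW-1 = (-130, 90, -0.99).
Solve a·Δx + b·Δy = Δh: det = (-135)·90 − (-130)·(-70) = -21250.
∂h/∂x = [(-0.44)·90 − (-0.99)·(-70)] / -21250 = +0.005125
∂h/∂y = [(-135)·(-0.99) − (-130)·(-0.44)] / -21250 = -0.003598
h(385, 85) = 381.61 + (+0.005125)·(135) + (-0.003598)·(-5) = 381.61 +0.692 +0.018 = 382.320 ft.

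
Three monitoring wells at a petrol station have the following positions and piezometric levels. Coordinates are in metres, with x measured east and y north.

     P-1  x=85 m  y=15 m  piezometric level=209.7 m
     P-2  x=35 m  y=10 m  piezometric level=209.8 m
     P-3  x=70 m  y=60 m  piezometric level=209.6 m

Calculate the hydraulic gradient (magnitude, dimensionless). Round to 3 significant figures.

Taking P-1 as reference: P-2−P-1 = (-50, -5, +0.1); P-3−P-1 = (-15, 45, -0.1).
Determinant of the coordinate differences = (-50)·45 − (-15)·(-5) = -2325.
∂h/∂x = [(+0.1)·45 − (-0.1)·(-5)] / -2325 = -0.001720
∂h/∂y = [(-50)·(-0.1) − (-15)·(+0.1)] / -2325 = -0.002796
|∇h| = √(-0.001720² + -0.002796²) = 0.003283

0.00328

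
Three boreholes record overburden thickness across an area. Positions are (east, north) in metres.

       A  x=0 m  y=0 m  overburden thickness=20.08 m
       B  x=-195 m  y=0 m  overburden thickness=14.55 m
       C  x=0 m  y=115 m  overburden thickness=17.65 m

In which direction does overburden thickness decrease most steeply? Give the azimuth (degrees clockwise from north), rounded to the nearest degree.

∂d/∂x = (14.55 − 20.08) / (-195 − 0) = +0.02836
∂d/∂y = (17.65 − 20.08) / (115 − 0) = -0.02113
Steepest decrease is along −∇f: components (-0.02836 E, +0.02113 N).
Azimuth = atan2(-0.02836, +0.02113) = 306.7° ≈ 307°.

307°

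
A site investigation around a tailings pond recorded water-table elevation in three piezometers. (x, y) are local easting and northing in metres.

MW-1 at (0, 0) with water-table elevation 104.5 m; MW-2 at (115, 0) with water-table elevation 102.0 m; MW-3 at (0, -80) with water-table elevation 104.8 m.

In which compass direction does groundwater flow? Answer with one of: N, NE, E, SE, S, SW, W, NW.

∂h/∂x = (102.0 − 104.5) / (115 − 0) = -0.02174
∂h/∂y = (104.8 − 104.5) / (-80 − 0) = -0.003750
Flow = −∇h = (+0.02174 east, +0.003750 north), which points east.

E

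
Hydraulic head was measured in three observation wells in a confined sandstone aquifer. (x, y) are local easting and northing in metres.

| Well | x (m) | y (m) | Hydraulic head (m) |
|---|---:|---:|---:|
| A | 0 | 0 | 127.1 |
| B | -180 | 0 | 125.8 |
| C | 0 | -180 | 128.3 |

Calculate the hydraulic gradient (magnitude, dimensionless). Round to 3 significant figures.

0.00983

∂h/∂x = (125.8 − 127.1) / (-180 − 0) = +0.007222
∂h/∂y = (128.3 − 127.1) / (-180 − 0) = -0.006667
|∇h| = √(0.007222² + -0.006667²) = 0.009829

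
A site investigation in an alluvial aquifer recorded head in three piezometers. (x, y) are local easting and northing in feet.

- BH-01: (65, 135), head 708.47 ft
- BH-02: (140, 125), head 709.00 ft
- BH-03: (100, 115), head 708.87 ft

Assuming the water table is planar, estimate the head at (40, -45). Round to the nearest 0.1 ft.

710.1 ft

With h = a·x + b·y + c and BH-01 as origin, the differences give:
  75·a + (-10)·b = +0.53
  35·a + (-20)·b = +0.40
Eliminate b (×(-20) and ×(-10), subtract): -1150·a = -6.600 → a = ∂h/∂x = +0.005739
Back-substitute: b = ∂h/∂y = -0.009957.
h(40, -45) = 708.47 + (+0.005739)·(-25) + (-0.009957)·(-180) = 708.47 -0.143 +1.792 = 710.119 ft.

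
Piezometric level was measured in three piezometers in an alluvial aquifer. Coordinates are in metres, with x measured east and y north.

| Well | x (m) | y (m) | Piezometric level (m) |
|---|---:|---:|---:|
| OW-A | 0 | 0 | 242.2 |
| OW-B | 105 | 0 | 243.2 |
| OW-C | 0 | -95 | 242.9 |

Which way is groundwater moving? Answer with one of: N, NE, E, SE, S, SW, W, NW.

∂h/∂x = (243.2 − 242.2) / (105 − 0) = +0.009524
∂h/∂y = (242.9 − 242.2) / (-95 − 0) = -0.007368
Flow = −∇h = (-0.009524 east, +0.007368 north), which points northwest.

NW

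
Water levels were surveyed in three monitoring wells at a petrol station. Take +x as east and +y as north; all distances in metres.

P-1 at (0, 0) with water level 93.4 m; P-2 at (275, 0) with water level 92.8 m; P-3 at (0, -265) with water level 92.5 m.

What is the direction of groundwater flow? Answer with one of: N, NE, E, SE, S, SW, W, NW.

SE

∂h/∂x = (92.8 − 93.4) / (275 − 0) = -0.002182
∂h/∂y = (92.5 − 93.4) / (-265 − 0) = +0.003396
Flow = −∇h = (+0.002182 east, -0.003396 north), which points southeast.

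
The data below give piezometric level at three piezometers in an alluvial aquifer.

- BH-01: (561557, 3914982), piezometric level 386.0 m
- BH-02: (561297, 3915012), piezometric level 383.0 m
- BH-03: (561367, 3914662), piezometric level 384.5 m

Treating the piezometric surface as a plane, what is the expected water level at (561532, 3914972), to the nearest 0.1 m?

385.7 m

Three-point gradient (reference BH-01): Δ to BH-02 = (-260, 30, -3.0), Δ to BH-03 = (-190, -320, -1.5).
∂h/∂x = +0.01130, ∂h/∂y = -0.002025 (det = 88900).
h(561532, 3914972) = 386.0 + (+0.01130)·(-25) + (-0.002025)·(-10) = 386.0 -0.283 +0.020 = 385.738 m.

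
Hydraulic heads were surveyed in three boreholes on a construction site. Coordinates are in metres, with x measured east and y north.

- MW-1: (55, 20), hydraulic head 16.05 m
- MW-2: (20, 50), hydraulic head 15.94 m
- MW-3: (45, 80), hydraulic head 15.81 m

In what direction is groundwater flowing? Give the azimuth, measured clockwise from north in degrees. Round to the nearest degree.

005°

Differences from MW-1: to MW-2 (Δx, Δy, Δh) = (-35, 30, -0.11); to MW-3 = (-10, 60, -0.24).
Solve a·Δx + b·Δy = Δh: det = (-35)·60 − (-10)·30 = -1800.
∂h/∂x = [(-0.11)·60 − (-0.24)·30] / -1800 = -0.0003333
∂h/∂y = [(-35)·(-0.24) − (-10)·(-0.11)] / -1800 = -0.004056
Flow direction (−∇h) has components (+0.0003333 E, +0.004056 N).
Azimuth = atan2(E, N) = atan2(+0.0003333, +0.004056) = 4.7° ≈ 005°.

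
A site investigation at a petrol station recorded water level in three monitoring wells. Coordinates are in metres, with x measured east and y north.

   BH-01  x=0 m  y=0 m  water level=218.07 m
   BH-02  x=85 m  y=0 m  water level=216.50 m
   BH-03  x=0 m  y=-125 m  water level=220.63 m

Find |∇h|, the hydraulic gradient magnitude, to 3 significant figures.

0.0276

∂h/∂x = (216.50 − 218.07) / (85 − 0) = -0.01847
∂h/∂y = (220.63 − 218.07) / (-125 − 0) = -0.02048
|∇h| = √(-0.01847² + -0.02048²) = 0.02758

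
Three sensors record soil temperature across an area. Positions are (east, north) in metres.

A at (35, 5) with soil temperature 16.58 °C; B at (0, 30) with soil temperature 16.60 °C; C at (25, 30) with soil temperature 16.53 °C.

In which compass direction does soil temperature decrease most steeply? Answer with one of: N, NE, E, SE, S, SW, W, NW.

NE

Differences from A: to B (Δx, Δy, Δh) = (-35, 25, +0.02); to C = (-10, 25, -0.05).
Solve a·Δx + b·Δy = ΔT: det = (-35)·25 − (-10)·25 = -625.
∂T/∂x = [(+0.02)·25 − (-0.05)·25] / -625 = -0.002800
∂T/∂y = [(-35)·(-0.05) − (-10)·(+0.02)] / -625 = -0.003120
Steepest decrease is along −∇f = (+0.002800 E, +0.003120 N) → northeast.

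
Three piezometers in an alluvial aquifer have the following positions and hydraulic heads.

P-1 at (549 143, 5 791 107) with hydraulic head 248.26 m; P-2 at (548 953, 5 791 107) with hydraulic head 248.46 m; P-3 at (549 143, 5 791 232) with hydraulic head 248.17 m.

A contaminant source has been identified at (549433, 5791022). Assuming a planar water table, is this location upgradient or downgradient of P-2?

∂h/∂x = (248.46 − 248.26) / (548953 − 549143) = -0.001053
∂h/∂y = (248.17 − 248.26) / (5791232 − 5791107) = -0.0007200
Head at (549433, 5791022) = 248.26 + (-0.001053)·(290) + (-0.0007200)·(-85) = 248.02 m.
That is lower than the 248.46 m at P-2, so the point is downgradient.

downgradient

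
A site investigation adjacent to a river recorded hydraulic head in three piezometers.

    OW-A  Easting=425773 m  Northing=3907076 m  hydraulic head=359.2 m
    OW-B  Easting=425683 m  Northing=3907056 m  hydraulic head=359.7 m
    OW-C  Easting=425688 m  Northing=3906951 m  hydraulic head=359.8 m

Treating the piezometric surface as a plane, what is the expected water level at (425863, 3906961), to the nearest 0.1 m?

Differences from OW-A: to OW-B (Δx, Δy, Δh) = (-90, -20, +0.5); to OW-C = (-85, -125, +0.6).
Determinant of the coordinate differences = (-90)·(-125) − (-85)·(-20) = 9550.
∂h/∂x = [(+0.5)·(-125) − (+0.6)·(-20)] / 9550 = -0.005288
∂h/∂y = [(-90)·(+0.6) − (-85)·(+0.5)] / 9550 = -0.001204
h(425863, 3906961) = 359.2 + (-0.005288)·(90) + (-0.001204)·(-115) = 359.2 -0.476 +0.138 = 358.863 m.

358.9 m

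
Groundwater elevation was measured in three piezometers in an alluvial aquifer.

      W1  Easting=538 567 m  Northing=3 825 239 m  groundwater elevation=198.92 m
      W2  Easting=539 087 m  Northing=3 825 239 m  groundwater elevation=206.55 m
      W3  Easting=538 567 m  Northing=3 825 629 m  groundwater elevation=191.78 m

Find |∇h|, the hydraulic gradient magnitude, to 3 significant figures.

0.0235

∂h/∂x = (206.55 − 198.92) / (539087 − 538567) = +0.01467
∂h/∂y = (191.78 − 198.92) / (3825629 − 3825239) = -0.01831
|∇h| = √(0.01467² + -0.01831²) = 0.02346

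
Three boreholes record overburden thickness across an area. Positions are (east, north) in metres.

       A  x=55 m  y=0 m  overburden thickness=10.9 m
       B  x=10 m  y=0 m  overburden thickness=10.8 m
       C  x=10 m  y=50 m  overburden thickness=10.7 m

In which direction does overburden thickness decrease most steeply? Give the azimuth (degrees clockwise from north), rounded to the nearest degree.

312°

With d = a·x + b·y + c and A as origin, the differences give:
  (-45)·a + 0·b = -0.1
  (-45)·a + 50·b = -0.2
Eliminate b (×50 and ×0, subtract): -2250·a = -5.00 → a = ∂d/∂x = +0.002222
Back-substitute: b = ∂d/∂y = -0.002000.
Steepest decrease is along −∇f: components (-0.002222 E, +0.002000 N).
Azimuth = atan2(-0.002222, +0.002000) = 312.0° ≈ 312°.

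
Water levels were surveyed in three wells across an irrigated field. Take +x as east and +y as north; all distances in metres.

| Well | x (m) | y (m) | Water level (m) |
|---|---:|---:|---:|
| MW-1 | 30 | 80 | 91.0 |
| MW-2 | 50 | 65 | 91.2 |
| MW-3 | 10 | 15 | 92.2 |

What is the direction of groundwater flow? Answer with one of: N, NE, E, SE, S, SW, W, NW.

Three-point gradient (reference MW-1): Δ to MW-2 = (20, -15, +0.2), Δ to MW-3 = (-20, -65, +1.2).
∂h/∂x = -0.003125, ∂h/∂y = -0.01750 (det = -1600).
Flow = −∇h = (+0.003125 east, +0.01750 north), which points north.

N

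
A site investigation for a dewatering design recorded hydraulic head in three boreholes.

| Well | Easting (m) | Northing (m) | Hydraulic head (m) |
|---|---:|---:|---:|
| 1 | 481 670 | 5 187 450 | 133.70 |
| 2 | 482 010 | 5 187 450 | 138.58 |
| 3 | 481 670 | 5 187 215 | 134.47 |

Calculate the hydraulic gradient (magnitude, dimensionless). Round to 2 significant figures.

0.015

∂h/∂x = (138.58 − 133.70) / (482010 − 481670) = +0.01435
∂h/∂y = (134.47 − 133.70) / (5187215 − 5187450) = -0.003277
|∇h| = √(0.01435² + -0.003277²) = 0.01472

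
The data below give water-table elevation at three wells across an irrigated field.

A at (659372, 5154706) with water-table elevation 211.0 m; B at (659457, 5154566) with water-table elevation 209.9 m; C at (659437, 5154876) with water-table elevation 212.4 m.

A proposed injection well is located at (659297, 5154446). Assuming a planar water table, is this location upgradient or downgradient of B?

downgradient

Differences from A: to B (Δx, Δy, Δh) = (85, -140, -1.1); to C = (65, 170, +1.4).
Solve a·Δx + b·Δy = Δh: det = 85·170 − 65·(-140) = 23550.
∂h/∂x = [(-1.1)·170 − (+1.4)·(-140)] / 23550 = +0.0003822
∂h/∂y = [85·(+1.4) − 65·(-1.1)] / 23550 = +0.008089
Head at (659297, 5154446) = 211.0 + (+0.0003822)·(-75) + (+0.008089)·(-260) = 208.87 m.
That is lower than the 209.9 m at B, so the point is downgradient.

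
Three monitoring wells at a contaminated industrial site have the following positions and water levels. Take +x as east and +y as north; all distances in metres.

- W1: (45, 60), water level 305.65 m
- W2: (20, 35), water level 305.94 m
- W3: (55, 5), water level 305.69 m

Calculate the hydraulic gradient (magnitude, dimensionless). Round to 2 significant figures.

0.0095

With h = a·x + b·y + c and W1 as origin, the differences give:
  (-25)·a + (-25)·b = +0.29
  10·a + (-55)·b = +0.04
Eliminate b (×(-55) and ×(-25), subtract): 1625·a = -14.950 → a = ∂h/∂x = -0.009200
Back-substitute: b = ∂h/∂y = -0.002400.
|∇h| = √(-0.009200² + -0.002400²) = 0.009508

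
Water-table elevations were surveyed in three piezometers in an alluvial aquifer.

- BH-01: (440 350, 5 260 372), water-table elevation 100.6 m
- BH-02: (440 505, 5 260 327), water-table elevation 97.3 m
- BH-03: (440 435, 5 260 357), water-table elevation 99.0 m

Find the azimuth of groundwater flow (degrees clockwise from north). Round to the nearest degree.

145°

Differences from BH-01: to BH-02 (Δx, Δy, Δh) = (155, -45, -3.3); to BH-03 = (85, -15, -1.6).
Solve a·Δx + b·Δy = Δh: det = 155·(-15) − 85·(-45) = 1500.
∂h/∂x = [(-3.3)·(-15) − (-1.6)·(-45)] / 1500 = -0.01500
∂h/∂y = [155·(-1.6) − 85·(-3.3)] / 1500 = +0.02167
Flow direction (−∇h) has components (+0.01500 E, -0.02167 N).
Azimuth = atan2(E, N) = atan2(+0.01500, -0.02167) = 145.3° ≈ 145°.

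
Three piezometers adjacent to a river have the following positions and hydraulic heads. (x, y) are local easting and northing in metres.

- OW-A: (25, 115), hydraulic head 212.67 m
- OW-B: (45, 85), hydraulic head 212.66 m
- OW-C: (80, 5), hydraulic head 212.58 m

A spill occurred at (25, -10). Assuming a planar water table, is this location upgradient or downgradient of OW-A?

downgradient

With h = a·x + b·y + c and OW-A as origin, the differences give:
  20·a + (-30)·b = -0.01
  55·a + (-110)·b = -0.09
Eliminate b (×(-110) and ×(-30), subtract): -550·a = -1.600 → a = ∂h/∂x = +0.002909
Back-substitute: b = ∂h/∂y = +0.002273.
Head at (25, -10) = 212.67 + (+0.002909)·(0) + (+0.002273)·(-125) = 212.39 m.
That is lower than the 212.67 m at OW-A, so the point is downgradient.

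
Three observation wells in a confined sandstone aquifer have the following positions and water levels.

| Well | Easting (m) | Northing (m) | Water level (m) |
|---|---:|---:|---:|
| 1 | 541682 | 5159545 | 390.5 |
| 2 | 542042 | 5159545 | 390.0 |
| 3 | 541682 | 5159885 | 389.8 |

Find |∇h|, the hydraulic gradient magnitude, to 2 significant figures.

∂h/∂x = (390.0 − 390.5) / (542042 − 541682) = -0.001389
∂h/∂y = (389.8 − 390.5) / (5159885 − 5159545) = -0.002059
|∇h| = √(-0.001389² + -0.002059²) = 0.002484

0.0025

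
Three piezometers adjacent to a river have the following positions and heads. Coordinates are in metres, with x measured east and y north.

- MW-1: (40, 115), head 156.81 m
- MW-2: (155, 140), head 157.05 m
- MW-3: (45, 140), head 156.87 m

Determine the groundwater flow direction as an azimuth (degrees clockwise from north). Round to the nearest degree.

218°

With h = a·x + b·y + c and MW-1 as origin, the differences give:
  115·a + 25·b = +0.24
  5·a + 25·b = +0.06
Eliminate b (×25 and ×25, subtract): 2750·a = 4.500 → a = ∂h/∂x = +0.001636
Back-substitute: b = ∂h/∂y = +0.002073.
Flow direction (−∇h) has components (-0.001636 E, -0.002073 N).
Azimuth = atan2(E, N) = atan2(-0.001636, -0.002073) = 218.3° ≈ 218°.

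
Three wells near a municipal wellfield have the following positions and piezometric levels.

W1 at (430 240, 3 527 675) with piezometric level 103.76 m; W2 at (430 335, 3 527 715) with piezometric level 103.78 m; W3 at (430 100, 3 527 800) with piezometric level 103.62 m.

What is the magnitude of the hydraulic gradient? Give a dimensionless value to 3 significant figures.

Taking W1 as reference: W2−W1 = (95, 40, +0.02); W3−W1 = (-140, 125, -0.14).
Solve a·Δx + b·Δy = Δh: det = 95·125 − (-140)·40 = 17475.
∂h/∂x = [(+0.02)·125 − (-0.14)·40] / 17475 = +0.0004635
∂h/∂y = [95·(-0.14) − (-140)·(+0.02)] / 17475 = -0.0006009
|∇h| = √(0.0004635² + -0.0006009²) = 0.0007589

0.000759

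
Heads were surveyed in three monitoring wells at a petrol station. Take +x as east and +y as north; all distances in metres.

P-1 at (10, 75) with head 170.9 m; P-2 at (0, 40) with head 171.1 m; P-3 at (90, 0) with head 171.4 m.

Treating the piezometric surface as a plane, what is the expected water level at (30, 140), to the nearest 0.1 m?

170.5 m

Taking P-1 as reference: P-2−P-1 = (-10, -35, +0.2); P-3−P-1 = (80, -75, +0.5).
Determinant of the coordinate differences = (-10)·(-75) − 80·(-35) = 3550.
∂h/∂x = [(+0.2)·(-75) − (+0.5)·(-35)] / 3550 = +0.0007042
∂h/∂y = [(-10)·(+0.5) − 80·(+0.2)] / 3550 = -0.005915
h(30, 140) = 170.9 + (+0.0007042)·(20) + (-0.005915)·(65) = 170.9 +0.014 -0.385 = 170.530 m.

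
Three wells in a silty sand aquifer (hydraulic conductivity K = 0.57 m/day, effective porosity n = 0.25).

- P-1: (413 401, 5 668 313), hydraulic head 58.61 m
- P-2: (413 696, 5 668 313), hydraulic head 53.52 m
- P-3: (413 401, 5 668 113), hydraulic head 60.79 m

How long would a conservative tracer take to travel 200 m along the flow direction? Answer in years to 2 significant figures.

∂h/∂x = (53.52 − 58.61) / (413696 − 413401) = -0.01725
∂h/∂y = (60.79 − 58.61) / (5668113 − 5668313) = -0.01090
|∇h| = √(-0.01725² + -0.01090²) = 0.02041
Seepage velocity v = K·i/n = 0.57 × 0.02041 / 0.25 = 0.04653 m/day.
t = 200 / 0.04653 = 4298 days = 11.8 years.

12 years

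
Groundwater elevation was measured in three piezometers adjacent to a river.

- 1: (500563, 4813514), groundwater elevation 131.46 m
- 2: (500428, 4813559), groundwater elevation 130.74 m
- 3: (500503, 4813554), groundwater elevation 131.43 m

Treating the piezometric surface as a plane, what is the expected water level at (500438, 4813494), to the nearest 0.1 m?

Three-point gradient (reference 1): Δ to 2 = (-135, 45, -0.72), Δ to 3 = (-60, 40, -0.03).
∂h/∂x = +0.01017, ∂h/∂y = +0.01450 (det = -2700).
h(500438, 4813494) = 131.46 + (+0.01017)·(-125) + (+0.01450)·(-20) = 131.46 -1.271 -0.290 = 129.899 m.

129.9 m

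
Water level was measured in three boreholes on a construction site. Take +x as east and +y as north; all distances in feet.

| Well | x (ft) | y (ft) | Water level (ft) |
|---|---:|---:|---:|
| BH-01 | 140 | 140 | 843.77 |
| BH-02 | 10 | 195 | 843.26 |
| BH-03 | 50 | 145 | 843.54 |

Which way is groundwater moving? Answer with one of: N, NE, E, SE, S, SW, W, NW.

Taking BH-01 as reference: BH-02−BH-01 = (-130, 55, -0.51); BH-03−BH-01 = (-90, 5, -0.23).
Determinant of the coordinate differences = (-130)·5 − (-90)·55 = 4300.
∂h/∂x = [(-0.51)·5 − (-0.23)·55] / 4300 = +0.002349
∂h/∂y = [(-130)·(-0.23) − (-90)·(-0.51)] / 4300 = -0.003721
Flow = −∇h = (-0.002349 east, +0.003721 north), which points northwest.

NW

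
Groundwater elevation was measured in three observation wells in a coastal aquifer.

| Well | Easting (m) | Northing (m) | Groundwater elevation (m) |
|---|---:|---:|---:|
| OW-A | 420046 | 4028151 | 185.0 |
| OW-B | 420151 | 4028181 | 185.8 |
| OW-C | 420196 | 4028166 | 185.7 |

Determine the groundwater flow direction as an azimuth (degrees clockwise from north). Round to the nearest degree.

191°

With h = a·x + b·y + c and OW-A as origin, the differences give:
  105·a + 30·b = +0.8
  150·a + 15·b = +0.7
Eliminate b (×15 and ×30, subtract): -2925·a = -9.00 → a = ∂h/∂x = +0.003077
Back-substitute: b = ∂h/∂y = +0.01590.
Flow direction (−∇h) has components (-0.003077 E, -0.01590 N).
Azimuth = atan2(E, N) = atan2(-0.003077, -0.01590) = 191.0° ≈ 191°.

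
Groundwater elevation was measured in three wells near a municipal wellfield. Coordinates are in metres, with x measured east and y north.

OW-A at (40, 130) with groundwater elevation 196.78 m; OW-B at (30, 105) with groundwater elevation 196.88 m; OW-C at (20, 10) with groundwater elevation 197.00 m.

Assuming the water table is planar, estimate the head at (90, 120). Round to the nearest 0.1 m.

With h = a·x + b·y + c and OW-A as origin, the differences give:
  (-10)·a + (-25)·b = +0.10
  (-20)·a + (-120)·b = +0.22
Eliminate b (×(-120) and ×(-25), subtract): 700·a = -6.500 → a = ∂h/∂x = -0.009286
Back-substitute: b = ∂h/∂y = -0.0002857.
h(90, 120) = 196.78 + (-0.009286)·(50) + (-0.0002857)·(-10) = 196.78 -0.464 +0.003 = 196.319 m.

196.3 m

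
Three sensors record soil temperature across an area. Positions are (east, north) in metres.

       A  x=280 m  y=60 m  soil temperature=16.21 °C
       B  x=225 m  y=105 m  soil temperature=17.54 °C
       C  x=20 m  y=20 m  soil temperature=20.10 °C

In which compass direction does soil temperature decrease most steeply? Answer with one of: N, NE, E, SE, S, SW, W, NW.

Differences from A: to B (Δx, Δy, Δh) = (-55, 45, +1.33); to C = (-260, -40, +3.89).
Determinant of the coordinate differences = (-55)·(-40) − (-260)·45 = 13900.
∂T/∂x = [(+1.33)·(-40) − (+3.89)·45] / 13900 = -0.01642
∂T/∂y = [(-55)·(+3.89) − (-260)·(+1.33)] / 13900 = +0.009486
Steepest decrease is along −∇f = (+0.01642 E, -0.009486 N) → southeast.

SE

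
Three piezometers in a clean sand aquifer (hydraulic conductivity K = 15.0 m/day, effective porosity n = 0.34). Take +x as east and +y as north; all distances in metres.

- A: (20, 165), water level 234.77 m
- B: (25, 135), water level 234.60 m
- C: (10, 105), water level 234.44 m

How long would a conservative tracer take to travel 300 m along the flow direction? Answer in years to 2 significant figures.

3.3 years

Differences from A: to B (Δx, Δy, Δh) = (5, -30, -0.17); to C = (-10, -60, -0.33).
Determinant of the coordinate differences = 5·(-60) − (-10)·(-30) = -600.
∂h/∂x = [(-0.17)·(-60) − (-0.33)·(-30)] / -600 = -0.0005000
∂h/∂y = [5·(-0.33) − (-10)·(-0.17)] / -600 = +0.005583
|∇h| = √(-0.0005000² + 0.005583²) = 0.005605
Seepage velocity v = K·i/n = 15.0 × 0.005605 / 0.34 = 0.2473 m/day.
t = 300 / 0.2473 = 1213 days = 3.32 years.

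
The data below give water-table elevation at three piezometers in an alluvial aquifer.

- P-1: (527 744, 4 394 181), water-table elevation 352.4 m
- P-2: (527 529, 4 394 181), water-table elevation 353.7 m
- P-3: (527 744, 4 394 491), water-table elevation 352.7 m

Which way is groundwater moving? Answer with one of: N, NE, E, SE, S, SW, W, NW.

∂h/∂x = (353.7 − 352.4) / (527529 − 527744) = -0.006047
∂h/∂y = (352.7 − 352.4) / (4394491 − 4394181) = +0.0009677
Flow = −∇h = (+0.006047 east, -0.0009677 north), which points east.

E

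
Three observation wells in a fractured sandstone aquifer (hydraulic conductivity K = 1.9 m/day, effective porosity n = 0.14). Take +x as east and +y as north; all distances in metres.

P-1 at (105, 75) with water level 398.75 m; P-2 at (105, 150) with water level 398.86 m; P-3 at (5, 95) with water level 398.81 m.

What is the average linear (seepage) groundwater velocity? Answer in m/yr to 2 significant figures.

Differences from P-1: to P-2 (Δx, Δy, Δh) = (0, 75, +0.11); to P-3 = (-100, 20, +0.06).
Solve a·Δx + b·Δy = Δh: det = 0·20 − (-100)·75 = 7500.
∂h/∂x = [(+0.11)·20 − (+0.06)·75] / 7500 = -0.0003067
∂h/∂y = [0·(+0.06) − (-100)·(+0.11)] / 7500 = +0.001467
|∇h| = √(-0.0003067² + 0.001467²) = 0.001499
Seepage velocity v = K·i/n = 1.9 × 0.001499 / 0.14 = 0.02034 m/day = 7.429 m/yr.

7.4 m/yr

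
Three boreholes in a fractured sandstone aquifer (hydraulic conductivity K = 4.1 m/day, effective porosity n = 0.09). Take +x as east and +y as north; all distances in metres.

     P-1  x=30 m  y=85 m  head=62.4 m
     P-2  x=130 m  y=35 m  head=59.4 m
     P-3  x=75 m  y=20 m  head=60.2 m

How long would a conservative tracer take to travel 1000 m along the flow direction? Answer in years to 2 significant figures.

2.1 years

With h = a·x + b·y + c and P-1 as origin, the differences give:
  100·a + (-50)·b = -3.0
  45·a + (-65)·b = -2.2
Eliminate b (×(-65) and ×(-50), subtract): -4250·a = 85.00 → a = ∂h/∂x = -0.02000
Back-substitute: b = ∂h/∂y = +0.02000.
|∇h| = √(-0.02000² + 0.02000²) = 0.02828
Seepage velocity v = K·i/n = 4.1 × 0.02828 / 0.09 = 1.288 m/day.
t = 1000 / 1.288 = 776.4 days = 2.13 years.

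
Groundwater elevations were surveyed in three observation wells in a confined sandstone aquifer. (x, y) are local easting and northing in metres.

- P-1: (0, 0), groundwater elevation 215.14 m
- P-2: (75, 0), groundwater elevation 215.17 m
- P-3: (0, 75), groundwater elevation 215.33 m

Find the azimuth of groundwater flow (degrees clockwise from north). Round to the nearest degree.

∂h/∂x = (215.17 − 215.14) / (75 − 0) = +0.0004000
∂h/∂y = (215.33 − 215.14) / (75 − 0) = +0.002533
Flow direction (−∇h) has components (-0.0004000 E, -0.002533 N).
Azimuth = atan2(E, N) = atan2(-0.0004000, -0.002533) = 189.0° ≈ 189°.

189°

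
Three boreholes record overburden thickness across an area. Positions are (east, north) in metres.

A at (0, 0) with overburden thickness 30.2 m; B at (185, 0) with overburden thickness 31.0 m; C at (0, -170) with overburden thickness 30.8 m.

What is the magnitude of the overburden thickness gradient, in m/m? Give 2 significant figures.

0.0056 m/m

∂d/∂x = (31.0 − 30.2) / (185 − 0) = +0.004324
∂d/∂y = (30.8 − 30.2) / (-170 − 0) = -0.003529
|∇f| = √(0.004324² + -0.003529²) = 0.005581 m/m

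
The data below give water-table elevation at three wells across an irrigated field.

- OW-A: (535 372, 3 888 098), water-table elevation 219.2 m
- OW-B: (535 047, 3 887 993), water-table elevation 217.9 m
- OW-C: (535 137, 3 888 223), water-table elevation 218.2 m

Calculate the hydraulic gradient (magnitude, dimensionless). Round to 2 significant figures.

Taking OW-A as reference: OW-B−OW-A = (-325, -105, -1.3); OW-C−OW-A = (-235, 125, -1.0).
Solve a·Δx + b·Δy = Δh: det = (-325)·125 − (-235)·(-105) = -65300.
∂h/∂x = [(-1.3)·125 − (-1.0)·(-105)] / -65300 = +0.004096
∂h/∂y = [(-325)·(-1.0) − (-235)·(-1.3)] / -65300 = -0.0002986
|∇h| = √(0.004096² + -0.0002986²) = 0.004107

0.0041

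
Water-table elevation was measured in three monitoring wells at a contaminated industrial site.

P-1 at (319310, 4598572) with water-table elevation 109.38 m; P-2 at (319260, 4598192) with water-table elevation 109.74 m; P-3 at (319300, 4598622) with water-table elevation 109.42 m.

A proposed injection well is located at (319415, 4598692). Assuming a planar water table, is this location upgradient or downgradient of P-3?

downgradient

Three-point gradient (reference P-1): Δ to P-2 = (-50, -380, +0.36), Δ to P-3 = (-10, 50, +0.04).
∂h/∂x = -0.005270, ∂h/∂y = -0.0002540 (det = -6300).
Head at (319415, 4598692) = 109.38 + (-0.005270)·(105) + (-0.0002540)·(120) = 108.80 m.
That is lower than the 109.42 m at P-3, so the point is downgradient.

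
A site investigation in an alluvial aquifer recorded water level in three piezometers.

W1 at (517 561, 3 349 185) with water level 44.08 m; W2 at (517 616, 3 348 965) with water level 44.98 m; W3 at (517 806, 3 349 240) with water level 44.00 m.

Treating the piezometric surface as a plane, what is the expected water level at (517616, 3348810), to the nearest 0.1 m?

With h = a·x + b·y + c and W1 as origin, the differences give:
  55·a + (-220)·b = +0.90
  245·a + 55·b = -0.08
Eliminate b (×55 and ×(-220), subtract): 56925·a = 31.900 → a = ∂h/∂x = +0.0005604
Back-substitute: b = ∂h/∂y = -0.003951.
h(517616, 3348810) = 44.08 + (+0.0005604)·(55) + (-0.003951)·(-375) = 44.08 +0.031 +1.482 = 45.592 m.

45.6 m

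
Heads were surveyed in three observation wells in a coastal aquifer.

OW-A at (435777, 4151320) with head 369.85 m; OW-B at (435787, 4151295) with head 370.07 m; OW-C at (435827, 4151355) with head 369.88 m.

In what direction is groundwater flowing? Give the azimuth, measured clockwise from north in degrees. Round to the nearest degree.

Differences from OW-A: to OW-B (Δx, Δy, Δh) = (10, -25, +0.22); to OW-C = (50, 35, +0.03).
Solve a·Δx + b·Δy = Δh: det = 10·35 − 50·(-25) = 1600.
∂h/∂x = [(+0.22)·35 − (+0.03)·(-25)] / 1600 = +0.005281
∂h/∂y = [10·(+0.03) − 50·(+0.22)] / 1600 = -0.006687
Flow direction (−∇h) has components (-0.005281 E, +0.006687 N).
Azimuth = atan2(E, N) = atan2(-0.005281, +0.006687) = 321.7° ≈ 322°.

322°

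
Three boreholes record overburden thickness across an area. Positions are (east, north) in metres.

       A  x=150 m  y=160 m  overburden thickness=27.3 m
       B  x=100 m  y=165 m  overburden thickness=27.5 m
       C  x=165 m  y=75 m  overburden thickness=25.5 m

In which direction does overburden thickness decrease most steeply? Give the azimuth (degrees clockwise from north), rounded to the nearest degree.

175°

With d = a·x + b·y + c and A as origin, the differences give:
  (-50)·a + 5·b = +0.2
  15·a + (-85)·b = -1.8
Eliminate b (×(-85) and ×5, subtract): 4175·a = -8.00 → a = ∂d/∂x = -0.001916
Back-substitute: b = ∂d/∂y = +0.02084.
Steepest decrease is along −∇f: components (+0.001916 E, -0.02084 N).
Azimuth = atan2(+0.001916, -0.02084) = 174.7° ≈ 175°.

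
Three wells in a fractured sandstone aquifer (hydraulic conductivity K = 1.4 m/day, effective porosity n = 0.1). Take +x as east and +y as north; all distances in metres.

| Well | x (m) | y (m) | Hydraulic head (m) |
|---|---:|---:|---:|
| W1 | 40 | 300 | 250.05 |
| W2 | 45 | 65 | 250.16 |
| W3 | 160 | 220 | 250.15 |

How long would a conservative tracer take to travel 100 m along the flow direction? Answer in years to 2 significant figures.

With h = a·x + b·y + c and W1 as origin, the differences give:
  5·a + (-235)·b = +0.11
  120·a + (-80)·b = +0.10
Eliminate b (×(-80) and ×(-235), subtract): 27800·a = 14.700 → a = ∂h/∂x = +0.0005288
Back-substitute: b = ∂h/∂y = -0.0004568.
|∇h| = √(0.0005288² + -0.0004568²) = 0.0006988
Seepage velocity v = K·i/n = 1.4 × 0.0006988 / 0.1 = 0.009783 m/day.
t = 100 / 0.009783 = 1.022e+04 days = 28 years.

28 years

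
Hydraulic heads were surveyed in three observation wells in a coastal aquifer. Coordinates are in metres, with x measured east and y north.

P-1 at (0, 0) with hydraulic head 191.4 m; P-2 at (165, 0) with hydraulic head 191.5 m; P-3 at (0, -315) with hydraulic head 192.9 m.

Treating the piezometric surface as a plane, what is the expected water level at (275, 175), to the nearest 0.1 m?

∂h/∂x = (191.5 − 191.4) / (165 − 0) = +0.0006061
∂h/∂y = (192.9 − 191.4) / (-315 − 0) = -0.004762
h(275, 175) = 191.4 + (+0.0006061)·(275) + (-0.004762)·(175) = 191.4 +0.167 -0.833 = 190.733 m.

190.7 m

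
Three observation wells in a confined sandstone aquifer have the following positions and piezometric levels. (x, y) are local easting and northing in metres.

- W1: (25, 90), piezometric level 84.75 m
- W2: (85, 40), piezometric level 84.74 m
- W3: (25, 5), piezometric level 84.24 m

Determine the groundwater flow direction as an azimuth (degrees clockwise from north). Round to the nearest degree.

219°

Differences from W1: to W2 (Δx, Δy, Δh) = (60, -50, -0.01); to W3 = (0, -85, -0.51).
Solve a·Δx + b·Δy = Δh: det = 60·(-85) − 0·(-50) = -5100.
∂h/∂x = [(-0.01)·(-85) − (-0.51)·(-50)] / -5100 = +0.004833
∂h/∂y = [60·(-0.51) − 0·(-0.01)] / -5100 = +0.006000
Flow direction (−∇h) has components (-0.004833 E, -0.006000 N).
Azimuth = atan2(E, N) = atan2(-0.004833, -0.006000) = 218.9° ≈ 219°.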